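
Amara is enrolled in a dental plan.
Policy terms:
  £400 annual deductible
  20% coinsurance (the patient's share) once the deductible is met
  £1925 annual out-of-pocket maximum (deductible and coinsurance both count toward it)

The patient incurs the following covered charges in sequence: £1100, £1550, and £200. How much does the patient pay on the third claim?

£40

Bill 1, £1100: deductible takes £400, £700 remains; coinsurance £700 × 20% = £140. Patient pays £540; OOP now £540.
Bill 2, £1550: 20% coinsurance on £1550 = £310. Cost to patient: £310. OOP to date £850.
Bill 3, £200: deductible met; 20% of £200 = £40. Patient owes £40 (running OOP £890).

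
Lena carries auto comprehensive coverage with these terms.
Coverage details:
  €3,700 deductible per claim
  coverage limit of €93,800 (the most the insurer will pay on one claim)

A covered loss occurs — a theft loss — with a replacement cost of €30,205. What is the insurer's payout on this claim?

€26,505

After the deductible, €30,205 − €3,700 = €26,505 remains.
That's under the €93,800 cap, so the insurer reimburses the full €26,505.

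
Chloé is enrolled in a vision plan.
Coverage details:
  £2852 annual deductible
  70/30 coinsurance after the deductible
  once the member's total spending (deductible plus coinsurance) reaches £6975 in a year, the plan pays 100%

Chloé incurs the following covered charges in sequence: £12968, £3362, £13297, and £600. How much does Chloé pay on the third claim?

£79.60

Bill 1, £12968: deductible takes £2852, £10116 remains; coinsurance £10116 × 30% = £3034.80. Member pays £5886.80; OOP now £5886.80.
Bill 2, £3362: deductible met; 30% of £3362 = £1008.60. Member owes £1008.60 (running OOP £6895.40).
Bill 3, £13297: 30% coinsurance on £13297 = £3989.10. That would push OOP to £10884.50, over the £6975 cap, so member pays £6975 − £6895.40 = £79.60.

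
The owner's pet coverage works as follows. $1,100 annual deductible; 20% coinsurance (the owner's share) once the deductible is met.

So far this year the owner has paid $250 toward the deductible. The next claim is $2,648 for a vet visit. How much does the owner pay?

$1,209.60

Remaining deductible: $1,100 − $250 = $850.
The remaining $1,798 (= $2,648 − $850) moves to coinsurance.
20% of $1,798 = $359.60 falls to the owner.
That puts the owner's cost at $850 + $359.60 = $1,209.60.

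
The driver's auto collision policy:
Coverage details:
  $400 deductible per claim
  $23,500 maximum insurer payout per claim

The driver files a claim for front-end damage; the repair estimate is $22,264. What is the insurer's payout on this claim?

$21,864

After the deductible, $22,264 − $400 = $21,864 remains.
$21,864 ≤ $23,500, so the limit doesn't bind; insurer pays $21,864.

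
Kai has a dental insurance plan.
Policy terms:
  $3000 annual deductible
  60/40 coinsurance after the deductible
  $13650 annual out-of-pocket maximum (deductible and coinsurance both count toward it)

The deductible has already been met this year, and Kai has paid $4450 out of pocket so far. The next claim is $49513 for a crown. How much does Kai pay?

The deductible is already satisfied, so the full bill goes to coinsurance.
40% of $49513 = $19805.20 falls to the patient.
That would bring total out-of-pocket to $24255.20, past the $13650 cap. The patient is capped at $13650 − $4450 = $9200 on this claim.

$9200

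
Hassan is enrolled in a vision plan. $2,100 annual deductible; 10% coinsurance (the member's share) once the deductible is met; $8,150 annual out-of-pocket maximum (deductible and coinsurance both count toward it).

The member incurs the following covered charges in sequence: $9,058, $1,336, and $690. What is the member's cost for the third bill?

Claim 1 — $9,058: $2,100 finishes the deductible; $6,958 goes to coinsurance; 10% of $6,958 = $695.80. Member pays $2,795.80; OOP now $2,795.80.
Claim 2 — $1,336: deductible met; 10% of $1,336 = $133.60. Member owes $133.60 (running OOP $2,929.40).
Claim 3 — $690: deductible met; 10% of $690 = $69. Member pays $69; OOP now $2,998.40.

$69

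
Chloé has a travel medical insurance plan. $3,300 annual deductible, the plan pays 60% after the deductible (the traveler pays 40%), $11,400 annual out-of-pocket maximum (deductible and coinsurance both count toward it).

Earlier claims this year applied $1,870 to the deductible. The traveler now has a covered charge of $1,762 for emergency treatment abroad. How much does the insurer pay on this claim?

Remaining deductible: $3,300 − $1,870 = $1,430.
After the $1,430 deductible portion, $1,762 − $1,430 = $332 is subject to coinsurance.
Traveler's 40% share of $332 is $132.80.
Traveler responsibility before any cap: $1,430 + $132.80 = $1,562.80.
Total out-of-pocket so far would be $1,870 + $1,562.80 = $3,432.80, below the $11,400 cap — no reduction.
The plan picks up $1,762 − $1,562.80 = $199.20.

$199.20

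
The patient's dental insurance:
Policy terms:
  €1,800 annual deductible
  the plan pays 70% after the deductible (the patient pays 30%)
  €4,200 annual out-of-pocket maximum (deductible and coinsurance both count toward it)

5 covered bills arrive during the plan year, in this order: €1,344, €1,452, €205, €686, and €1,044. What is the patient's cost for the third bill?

€61.50

Bill 1, €1,344: fully absorbed by the deductible. Patient pays €1,344; OOP now €1,344.
Bill 2, €1,452: €456 finishes the deductible; €996 goes to coinsurance; patient's 30% is €298.80. Patient owes €754.80 (running OOP €2,098.80).
Bill 3, €205: deductible already satisfied, so patient's share is 30% × €205 = €61.50. Patient owes €61.50 (running OOP €2,160.30).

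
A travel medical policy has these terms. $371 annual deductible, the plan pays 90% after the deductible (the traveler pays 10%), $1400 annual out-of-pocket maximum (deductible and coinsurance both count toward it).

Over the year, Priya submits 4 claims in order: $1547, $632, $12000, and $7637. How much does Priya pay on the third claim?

$848.20

Claim 1 ($1547): $371 finishes the deductible; $1176 goes to coinsurance; coinsurance $1176 × 10% = $117.60. Cost to traveler: $488.60. OOP to date $488.60.
Claim 2 ($632): deductible already satisfied, so traveler's share is 10% × $632 = $63.20. Traveler pays $63.20; OOP now $551.80.
Claim 3 ($12000): deductible already satisfied, so traveler's share is 10% × $12000 = $1200. OOP would hit $1751.80 > $1400, so the cap limits the traveler to $1400 − $551.80 = $848.20.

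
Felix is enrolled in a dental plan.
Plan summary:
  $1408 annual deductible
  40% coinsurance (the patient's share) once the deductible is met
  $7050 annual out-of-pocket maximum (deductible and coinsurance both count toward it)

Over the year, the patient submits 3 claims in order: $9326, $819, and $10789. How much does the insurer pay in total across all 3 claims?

#1 ($9326): $1408 finishes the deductible; $7918 goes to coinsurance; 40% of $7918 = $3167.20. Patient owes $4575.20 (running OOP $4575.20). Plan pays $9326 − $4575.20 = $4750.80.
#2 ($819): deductible met; 40% of $819 = $327.60. Patient owes $327.60 (running OOP $4902.80). Insurer: $819 − $327.60 = $491.40.
#3 ($10789): deductible met; 40% of $10789 = $4315.60. That would push OOP to $9218.40, over the $7050 cap, so patient pays $7050 − $4902.80 = $2147.20. Plan pays $10789 − $2147.20 = $8641.80.
Insurer total: $4750.80 + $491.40 + $8641.80 = $13884.

$13884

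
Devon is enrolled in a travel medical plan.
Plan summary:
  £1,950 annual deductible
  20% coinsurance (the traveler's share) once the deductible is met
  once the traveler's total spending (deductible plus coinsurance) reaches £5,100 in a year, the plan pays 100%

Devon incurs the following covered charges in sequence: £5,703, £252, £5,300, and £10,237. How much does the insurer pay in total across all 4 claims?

Bill 1, £5,703: deductible takes £1,950, £3,753 remains; traveler's 20% is £750.60. Traveler pays £2,700.60; OOP now £2,700.60. Plan pays £5,703 − £2,700.60 = £3,002.40.
Bill 2, £252: deductible met; 20% of £252 = £50.40. Cost to traveler: £50.40. OOP to date £2,751. Insurer: £252 − £50.40 = £201.60.
Bill 3, £5,300: deductible already satisfied, so traveler's share is 20% × £5,300 = £1,060. Traveler pays £1,060; OOP now £3,811. Insurer: £5,300 − £1,060 = £4,240.
Bill 4, £10,237: deductible already satisfied, so traveler's share is 20% × £10,237 = £2,047.40. Adding that to £3,811 gives £5,858.40, past the £5,100 cap; traveler pays only £5,100 − £3,811 = £1,289. Insurer: £10,237 − £1,289 = £8,948.
Insurer total = bills − traveler's total = £21,492 − £5,100 = £16,392.

£16,392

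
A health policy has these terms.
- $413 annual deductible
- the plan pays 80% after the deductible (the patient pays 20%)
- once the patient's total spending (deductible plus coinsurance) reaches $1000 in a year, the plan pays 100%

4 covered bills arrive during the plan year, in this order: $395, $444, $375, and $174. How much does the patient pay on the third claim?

Claim 1 ($395): fully absorbed by the deductible. Patient owes $395 (running OOP $395).
Claim 2 ($444): deductible takes $18, $426 remains; coinsurance $426 × 20% = $85.20. Patient owes $103.20 (running OOP $498.20).
Claim 3 ($375): deductible met; 20% of $375 = $75. Cost to patient: $75. OOP to date $573.20.

$75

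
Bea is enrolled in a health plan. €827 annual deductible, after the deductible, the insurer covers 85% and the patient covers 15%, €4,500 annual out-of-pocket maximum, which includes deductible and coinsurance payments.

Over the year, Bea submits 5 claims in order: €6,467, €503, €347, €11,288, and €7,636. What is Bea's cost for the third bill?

€52.05

#1 (€6,467): €827 to deductible, leaving €5,640; 15% of €5,640 = €846. Patient owes €1,673 (running OOP €1,673).
#2 (€503): 15% coinsurance on €503 = €75.45. Patient pays €75.45; OOP now €1,748.45.
#3 (€347): deductible met; 15% of €347 = €52.05. Cost to patient: €52.05. OOP to date €1,800.50.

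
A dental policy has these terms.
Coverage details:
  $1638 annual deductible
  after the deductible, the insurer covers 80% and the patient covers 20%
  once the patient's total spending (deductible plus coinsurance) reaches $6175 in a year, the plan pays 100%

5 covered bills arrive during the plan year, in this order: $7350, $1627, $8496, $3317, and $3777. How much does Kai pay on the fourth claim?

Bill 1, $7350: $1638 finishes the deductible; $5712 goes to coinsurance; 20% of $5712 = $1142.40. Patient owes $2780.40 (running OOP $2780.40).
Bill 2, $1627: deductible met; 20% of $1627 = $325.40. Cost to patient: $325.40. OOP to date $3105.80.
Bill 3, $8496: 20% coinsurance on $8496 = $1699.20. Cost to patient: $1699.20. OOP to date $4805.
Bill 4, $3317: deductible met; 20% of $3317 = $663.40. Patient pays $663.40; OOP now $5468.40.

$663.40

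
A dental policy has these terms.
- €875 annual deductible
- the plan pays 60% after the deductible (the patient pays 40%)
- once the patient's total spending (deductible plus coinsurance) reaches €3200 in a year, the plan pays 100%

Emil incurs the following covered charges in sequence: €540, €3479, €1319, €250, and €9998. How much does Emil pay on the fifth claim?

#1 (€540): all of it applies to the deductible. Patient pays €540; OOP now €540.
#2 (€3479): €335 finishes the deductible; €3144 goes to coinsurance; patient's 40% is €1257.60. Patient pays €1592.60; OOP now €2132.60.
#3 (€1319): deductible already satisfied, so patient's share is 40% × €1319 = €527.60. Cost to patient: €527.60. OOP to date €2660.20.
#4 (€250): 40% coinsurance on €250 = €100. Patient owes €100 (running OOP €2760.20).
#5 (€9998): 40% coinsurance on €9998 = €3999.20. OOP would hit €6759.40 > €3200, so the cap limits the patient to €3200 − €2760.20 = €439.80.

€439.80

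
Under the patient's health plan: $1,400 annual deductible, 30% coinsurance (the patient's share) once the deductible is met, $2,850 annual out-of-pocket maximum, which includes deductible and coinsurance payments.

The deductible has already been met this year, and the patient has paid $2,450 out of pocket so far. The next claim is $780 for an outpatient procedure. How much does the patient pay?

$234

The deductible is already satisfied, so the full bill goes to coinsurance.
Coinsurance: $780 × 30% = $234.
Cumulative spending $2,450 + $234 = $2,684 stays under the $2,850 maximum.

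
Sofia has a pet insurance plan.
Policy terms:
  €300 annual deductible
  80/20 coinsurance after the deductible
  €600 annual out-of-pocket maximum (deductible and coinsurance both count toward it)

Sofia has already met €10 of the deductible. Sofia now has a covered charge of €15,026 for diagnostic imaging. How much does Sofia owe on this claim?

Remaining deductible: €300 − €10 = €290.
That leaves €15,026 − €290 = €14,736 for coinsurance.
Coinsurance: €14,736 × 20% = €2,947.20.
That puts the owner's cost at €290 + €2,947.20 = €3,237.20 before any cap.
Year-to-date out-of-pocket would reach €10 + €3,237.20 = €3,247.20, above the €600 maximum, so the owner pays only €600 − €10 = €590.

€590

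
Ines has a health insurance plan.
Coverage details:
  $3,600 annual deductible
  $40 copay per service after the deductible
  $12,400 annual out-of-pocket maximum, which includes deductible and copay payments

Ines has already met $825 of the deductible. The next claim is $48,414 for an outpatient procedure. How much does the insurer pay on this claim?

$45,599

$825 of the $3,600 deductible is already met, leaving $2,775.
That leaves $48,414 − $2,775 = $45,639 for the copay.
Copay on this service: $40.
That puts the patient's cost at $2,775 + $40 = $2,815 before any cap.
Total out-of-pocket so far would be $825 + $2,815 = $3,640, below the $12,400 cap — no reduction.
Insurer pays the balance: $48,414 − $2,815 = $45,599.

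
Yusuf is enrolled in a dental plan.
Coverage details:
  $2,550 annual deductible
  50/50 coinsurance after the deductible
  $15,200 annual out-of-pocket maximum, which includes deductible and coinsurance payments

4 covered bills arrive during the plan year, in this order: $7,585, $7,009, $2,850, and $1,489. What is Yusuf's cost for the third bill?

$1,425

Claim 1 ($7,585): $2,550 to deductible, leaving $5,035; coinsurance $5,035 × 50% = $2,517.50. Patient pays $5,067.50; OOP now $5,067.50.
Claim 2 ($7,009): deductible already satisfied, so patient's share is 50% × $7,009 = $3,504.50. Cost to patient: $3,504.50. OOP to date $8,572.
Claim 3 ($2,850): deductible already satisfied, so patient's share is 50% × $2,850 = $1,425. Patient pays $1,425; OOP now $9,997.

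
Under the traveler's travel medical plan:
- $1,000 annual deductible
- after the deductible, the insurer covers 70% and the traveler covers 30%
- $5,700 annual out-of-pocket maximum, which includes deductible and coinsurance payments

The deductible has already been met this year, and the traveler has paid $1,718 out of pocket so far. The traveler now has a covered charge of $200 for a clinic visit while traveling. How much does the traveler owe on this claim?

$60

With the deductible met, the entire $200 is subject to coinsurance.
30% of $200 = $60 falls to the traveler.
Year-to-date out-of-pocket becomes $1,718 + $60 = $1,778, still under the $5,700 maximum, so no cap applies.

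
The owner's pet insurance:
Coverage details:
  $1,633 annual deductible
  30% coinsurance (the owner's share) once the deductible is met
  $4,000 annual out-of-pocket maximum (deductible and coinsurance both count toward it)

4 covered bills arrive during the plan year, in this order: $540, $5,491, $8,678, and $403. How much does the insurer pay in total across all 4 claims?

Claim 1 ($540): all of it applies to the deductible. Cost to owner: $540. OOP to date $540. Insurer: $540 − $540 = $0.
Claim 2 ($5,491): deductible takes $1,093, $4,398 remains; coinsurance $4,398 × 30% = $1,319.40. Owner pays $2,412.40; OOP now $2,952.40. Insurer: $5,491 − $2,412.40 = $3,078.60.
Claim 3 ($8,678): deductible met; 30% of $8,678 = $2,603.40. OOP would hit $5,555.80 > $4,000, so the cap limits the owner to $4,000 − $2,952.40 = $1,047.60. Insurer: $8,678 − $1,047.60 = $7,630.40.
Claim 4 ($403): deductible met; 30% of $403 = $120.90. That would push OOP to $4,120.90, over the $4,000 cap, so owner pays $4,000 − $4,000 = $0. Insurer: $403 − $0 = $403.
Insurer total = bills − owner's total = $15,112 − $4,000 = $11,112.

$11,112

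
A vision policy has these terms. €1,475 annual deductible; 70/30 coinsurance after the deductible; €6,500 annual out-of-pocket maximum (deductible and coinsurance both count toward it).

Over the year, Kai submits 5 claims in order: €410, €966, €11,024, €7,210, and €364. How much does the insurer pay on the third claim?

Claim 1 — €410: entire amount goes to the deductible. Member pays €410; OOP now €410. Plan pays €410 − €410 = €0.
Claim 2 — €966: entire amount goes to the deductible. Cost to member: €966. OOP to date €1,376. Insurer: €966 − €966 = €0.
Claim 3 — €11,024: deductible takes €99, €10,925 remains; coinsurance €10,925 × 30% = €3,277.50. Cost to member: €3,376.50. OOP to date €4,752.50. Plan pays €11,024 − €3,376.50 = €7,647.50.

€7,647.50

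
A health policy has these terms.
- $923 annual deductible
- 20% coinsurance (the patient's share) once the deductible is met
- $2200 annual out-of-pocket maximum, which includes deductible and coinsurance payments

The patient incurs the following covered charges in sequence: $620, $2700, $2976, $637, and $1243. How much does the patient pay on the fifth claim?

$75

#1 ($620): entire amount goes to the deductible. Patient pays $620; OOP now $620.
#2 ($2700): $303 finishes the deductible; $2397 goes to coinsurance; patient's 20% is $479.40. Patient owes $782.40 (running OOP $1402.40).
#3 ($2976): deductible met; 20% of $2976 = $595.20. Patient owes $595.20 (running OOP $1997.60).
#4 ($637): 20% coinsurance on $637 = $127.40. Cost to patient: $127.40. OOP to date $2125.
#5 ($1243): deductible met; 20% of $1243 = $248.60. That would push OOP to $2373.60, over the $2200 cap, so patient pays $2200 − $2125 = $75.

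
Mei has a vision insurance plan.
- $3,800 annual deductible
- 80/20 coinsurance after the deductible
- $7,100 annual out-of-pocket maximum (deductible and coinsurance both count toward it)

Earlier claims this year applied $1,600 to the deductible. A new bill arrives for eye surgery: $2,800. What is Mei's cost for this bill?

$1,600 of the $3,800 deductible is already met, leaving $2,200.
That leaves $2,800 − $2,200 = $600 for coinsurance.
Member's 20% share of $600 is $120.
Member responsibility before any cap: $2,200 + $120 = $2,320.
Cumulative spending $1,600 + $2,320 = $3,920 stays under the $7,100 maximum.

$2,320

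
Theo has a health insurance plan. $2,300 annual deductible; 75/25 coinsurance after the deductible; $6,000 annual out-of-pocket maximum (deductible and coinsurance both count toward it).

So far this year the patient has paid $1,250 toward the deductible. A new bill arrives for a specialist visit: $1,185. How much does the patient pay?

$1,083.75

$1,250 of the $2,300 deductible is already met, leaving $1,050.
That leaves $1,185 − $1,050 = $135 for coinsurance.
25% of $135 = $33.75 falls to the patient.
So the patient owes $1,050 + $33.75 = $1,083.75 before any cap.
Total out-of-pocket so far would be $1,250 + $1,083.75 = $2,333.75, below the $6,000 cap — no reduction.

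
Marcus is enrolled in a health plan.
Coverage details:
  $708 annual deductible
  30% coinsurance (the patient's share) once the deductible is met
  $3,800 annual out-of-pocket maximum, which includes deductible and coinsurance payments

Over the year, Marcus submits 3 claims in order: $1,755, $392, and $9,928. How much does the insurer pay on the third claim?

Claim 1 — $1,755: $708 to deductible, leaving $1,047; patient's 30% is $314.10. Cost to patient: $1,022.10. OOP to date $1,022.10. Plan pays $1,755 − $1,022.10 = $732.90.
Claim 2 — $392: deductible met; 30% of $392 = $117.60. Cost to patient: $117.60. OOP to date $1,139.70. Insurer: $392 − $117.60 = $274.40.
Claim 3 — $9,928: 30% coinsurance on $9,928 = $2,978.40. Adding that to $1,139.70 gives $4,118.10, past the $3,800 cap; patient pays only $3,800 − $1,139.70 = $2,660.30. Plan pays $9,928 − $2,660.30 = $7,267.70.

$7,267.70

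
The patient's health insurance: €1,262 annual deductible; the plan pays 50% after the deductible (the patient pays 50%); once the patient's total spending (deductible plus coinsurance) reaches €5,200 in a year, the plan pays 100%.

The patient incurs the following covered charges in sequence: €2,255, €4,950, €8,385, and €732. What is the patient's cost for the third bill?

€966.50

Claim 1 (€2,255): €1,262 finishes the deductible; €993 goes to coinsurance; 50% of €993 = €496.50. Patient pays €1,758.50; OOP now €1,758.50.
Claim 2 (€4,950): 50% coinsurance on €4,950 = €2,475. Patient owes €2,475 (running OOP €4,233.50).
Claim 3 (€8,385): deductible met; 50% of €8,385 = €4,192.50. That would push OOP to €8,426, over the €5,200 cap, so patient pays €5,200 − €4,233.50 = €966.50.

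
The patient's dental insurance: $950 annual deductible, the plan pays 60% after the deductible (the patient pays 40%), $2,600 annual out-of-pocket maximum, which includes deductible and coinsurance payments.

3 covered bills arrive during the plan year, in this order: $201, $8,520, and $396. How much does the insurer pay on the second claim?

Bill 1, $201: entire amount goes to the deductible. Cost to patient: $201. OOP to date $201. Insurer: $201 − $201 = $0.
Bill 2, $8,520: $749 finishes the deductible; $7,771 goes to coinsurance; coinsurance $7,771 × 40% = $3,108.40. Together that's $749 + $3,108.40 = $3,857.40. That would push OOP to $4,058.40, over the $2,600 cap, so patient pays $2,600 − $201 = $2,399. Insurer: $8,520 − $2,399 = $6,121.

$6,121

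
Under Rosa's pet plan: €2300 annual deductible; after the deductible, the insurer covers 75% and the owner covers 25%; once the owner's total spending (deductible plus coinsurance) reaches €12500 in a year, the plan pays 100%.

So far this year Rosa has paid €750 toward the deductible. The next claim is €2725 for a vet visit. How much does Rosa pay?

€1843.75

€750 of the €2300 deductible is already met, leaving €1550.
After the €1550 deductible portion, €2725 − €1550 = €1175 is subject to coinsurance.
Owner's 25% share of €1175 is €293.75.
Owner responsibility before any cap: €1550 + €293.75 = €1843.75.
Year-to-date out-of-pocket becomes €750 + €1843.75 = €2593.75, still under the €12500 maximum, so no cap applies.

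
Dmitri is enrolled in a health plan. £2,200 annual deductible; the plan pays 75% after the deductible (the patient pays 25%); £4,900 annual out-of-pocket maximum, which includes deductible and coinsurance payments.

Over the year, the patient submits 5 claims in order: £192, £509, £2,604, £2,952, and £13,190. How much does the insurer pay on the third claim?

Claim 1 (£192): fully absorbed by the deductible. Patient pays £192; OOP now £192. Plan pays £192 − £192 = £0.
Claim 2 (£509): entire amount goes to the deductible. Patient pays £509; OOP now £701. Plan pays £509 − £509 = £0.
Claim 3 (£2,604): £1,499 finishes the deductible; £1,105 goes to coinsurance; patient's 25% is £276.25. Cost to patient: £1,775.25. OOP to date £2,476.25. Insurer: £2,604 − £1,775.25 = £828.75.

£828.75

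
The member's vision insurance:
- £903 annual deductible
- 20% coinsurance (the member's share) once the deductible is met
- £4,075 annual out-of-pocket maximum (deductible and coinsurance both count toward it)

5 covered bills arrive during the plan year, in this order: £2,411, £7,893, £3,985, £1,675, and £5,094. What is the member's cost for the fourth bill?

£335

Bill 1, £2,411: £903 finishes the deductible; £1,508 goes to coinsurance; 20% of £1,508 = £301.60. Cost to member: £1,204.60. OOP to date £1,204.60.
Bill 2, £7,893: deductible already satisfied, so member's share is 20% × £7,893 = £1,578.60. Cost to member: £1,578.60. OOP to date £2,783.20.
Bill 3, £3,985: 20% coinsurance on £3,985 = £797. Cost to member: £797. OOP to date £3,580.20.
Bill 4, £1,675: 20% coinsurance on £1,675 = £335. Member owes £335 (running OOP £3,915.20).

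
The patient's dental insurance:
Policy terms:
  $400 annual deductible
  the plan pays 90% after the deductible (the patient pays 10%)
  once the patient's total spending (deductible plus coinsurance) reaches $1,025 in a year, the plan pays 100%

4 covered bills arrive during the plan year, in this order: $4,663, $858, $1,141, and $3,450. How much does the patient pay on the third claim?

$112.90

Claim 1 ($4,663): $400 finishes the deductible; $4,263 goes to coinsurance; patient's 10% is $426.30. Cost to patient: $826.30. OOP to date $826.30.
Claim 2 ($858): deductible met; 10% of $858 = $85.80. Patient pays $85.80; OOP now $912.10.
Claim 3 ($1,141): deductible already satisfied, so patient's share is 10% × $1,141 = $114.10. OOP would hit $1,026.20 > $1,025, so the cap limits the patient to $1,025 − $912.10 = $112.90.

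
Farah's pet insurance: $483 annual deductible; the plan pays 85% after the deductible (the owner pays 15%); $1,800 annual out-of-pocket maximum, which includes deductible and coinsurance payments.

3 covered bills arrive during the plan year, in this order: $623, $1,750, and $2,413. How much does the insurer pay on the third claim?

$2,051.05

Claim 1 ($623): deductible takes $483, $140 remains; coinsurance $140 × 15% = $21. Owner pays $504; OOP now $504. Plan pays $623 − $504 = $119.
Claim 2 ($1,750): 15% coinsurance on $1,750 = $262.50. Owner pays $262.50; OOP now $766.50. Plan pays $1,750 − $262.50 = $1,487.50.
Claim 3 ($2,413): deductible met; 15% of $2,413 = $361.95. Owner pays $361.95; OOP now $1,128.45. Insurer: $2,413 − $361.95 = $2,051.05.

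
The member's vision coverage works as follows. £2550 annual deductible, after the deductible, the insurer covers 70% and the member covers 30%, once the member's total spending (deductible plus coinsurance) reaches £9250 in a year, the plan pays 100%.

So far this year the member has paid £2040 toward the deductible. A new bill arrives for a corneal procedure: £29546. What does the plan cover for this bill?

Deductible still to meet: £2550 − £2040 = £510.
The remaining £29036 (= £29546 − £510) moves to coinsurance.
30% of £29036 = £8710.80 falls to the member.
So the member owes £510 + £8710.80 = £9220.80 before any cap.
That would bring total out-of-pocket to £11260.80, past the £9250 cap. The member is capped at £9250 − £2040 = £7210 on this claim.
Insurer pays the balance: £29546 − £7210 = £22336.

£22336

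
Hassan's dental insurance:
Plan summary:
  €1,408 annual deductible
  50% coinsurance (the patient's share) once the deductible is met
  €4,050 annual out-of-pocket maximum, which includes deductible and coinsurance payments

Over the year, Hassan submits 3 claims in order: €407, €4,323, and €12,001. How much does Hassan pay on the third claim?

Bill 1, €407: all of it applies to the deductible. Patient owes €407 (running OOP €407).
Bill 2, €4,323: €1,001 to deductible, leaving €3,322; patient's 50% is €1,661. Patient pays €2,662; OOP now €3,069.
Bill 3, €12,001: deductible already satisfied, so patient's share is 50% × €12,001 = €6,000.50. That would push OOP to €9,069.50, over the €4,050 cap, so patient pays €4,050 − €3,069 = €981.

€981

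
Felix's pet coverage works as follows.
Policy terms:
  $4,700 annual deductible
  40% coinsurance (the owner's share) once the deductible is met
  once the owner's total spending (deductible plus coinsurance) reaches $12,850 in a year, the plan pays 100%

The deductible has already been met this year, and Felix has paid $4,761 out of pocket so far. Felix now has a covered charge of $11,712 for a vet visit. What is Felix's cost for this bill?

With the deductible met, the entire $11,712 is subject to coinsurance.
Owner's 40% share of $11,712 is $4,684.80.
Year-to-date out-of-pocket becomes $4,761 + $4,684.80 = $9,445.80, still under the $12,850 maximum, so no cap applies.

$4,684.80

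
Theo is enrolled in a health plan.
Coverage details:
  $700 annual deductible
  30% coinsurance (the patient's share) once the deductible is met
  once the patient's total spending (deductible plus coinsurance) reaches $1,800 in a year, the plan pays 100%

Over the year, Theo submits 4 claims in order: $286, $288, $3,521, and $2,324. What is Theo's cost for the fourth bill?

Claim 1 — $286: fully absorbed by the deductible. Cost to patient: $286. OOP to date $286.
Claim 2 — $288: all of it applies to the deductible. Patient owes $288 (running OOP $574).
Claim 3 — $3,521: deductible takes $126, $3,395 remains; patient's 30% is $1,018.50. Cost to patient: $1,144.50. OOP to date $1,718.50.
Claim 4 — $2,324: deductible met; 30% of $2,324 = $697.20. That would push OOP to $2,415.70, over the $1,800 cap, so patient pays $1,800 − $1,718.50 = $81.50.

$81.50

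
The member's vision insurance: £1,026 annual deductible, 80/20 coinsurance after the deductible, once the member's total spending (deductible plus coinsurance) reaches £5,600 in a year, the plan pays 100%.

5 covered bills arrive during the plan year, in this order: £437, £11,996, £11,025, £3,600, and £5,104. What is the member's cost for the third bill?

£2,205

Claim 1 — £437: fully absorbed by the deductible. Member pays £437; OOP now £437.
Claim 2 — £11,996: £589 to deductible, leaving £11,407; member's 20% is £2,281.40. Cost to member: £2,870.40. OOP to date £3,307.40.
Claim 3 — £11,025: deductible already satisfied, so member's share is 20% × £11,025 = £2,205. Member pays £2,205; OOP now £5,512.40.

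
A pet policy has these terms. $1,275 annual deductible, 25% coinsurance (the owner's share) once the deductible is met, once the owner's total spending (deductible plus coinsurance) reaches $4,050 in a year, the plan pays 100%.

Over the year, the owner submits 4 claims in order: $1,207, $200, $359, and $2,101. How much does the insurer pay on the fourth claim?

Claim 1 ($1,207): entire amount goes to the deductible. Cost to owner: $1,207. OOP to date $1,207. Insurer: $1,207 − $1,207 = $0.
Claim 2 ($200): $68 finishes the deductible; $132 goes to coinsurance; 25% of $132 = $33. Owner owes $101 (running OOP $1,308). Insurer: $200 − $101 = $99.
Claim 3 ($359): deductible already satisfied, so owner's share is 25% × $359 = $89.75. Owner pays $89.75; OOP now $1,397.75. Plan pays $359 − $89.75 = $269.25.
Claim 4 ($2,101): deductible already satisfied, so owner's share is 25% × $2,101 = $525.25. Owner owes $525.25 (running OOP $1,923). Insurer: $2,101 − $525.25 = $1,575.75.

$1,575.75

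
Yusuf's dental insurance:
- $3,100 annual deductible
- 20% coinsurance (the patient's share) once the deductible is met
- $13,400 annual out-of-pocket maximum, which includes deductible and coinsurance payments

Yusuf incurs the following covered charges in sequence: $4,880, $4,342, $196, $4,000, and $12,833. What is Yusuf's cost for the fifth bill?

$2,566.60

Claim 1 ($4,880): $3,100 to deductible, leaving $1,780; coinsurance $1,780 × 20% = $356. Patient pays $3,456; OOP now $3,456.
Claim 2 ($4,342): deductible met; 20% of $4,342 = $868.40. Cost to patient: $868.40. OOP to date $4,324.40.
Claim 3 ($196): 20% coinsurance on $196 = $39.20. Patient pays $39.20; OOP now $4,363.60.
Claim 4 ($4,000): 20% coinsurance on $4,000 = $800. Cost to patient: $800. OOP to date $5,163.60.
Claim 5 ($12,833): deductible met; 20% of $12,833 = $2,566.60. Cost to patient: $2,566.60. OOP to date $7,730.20.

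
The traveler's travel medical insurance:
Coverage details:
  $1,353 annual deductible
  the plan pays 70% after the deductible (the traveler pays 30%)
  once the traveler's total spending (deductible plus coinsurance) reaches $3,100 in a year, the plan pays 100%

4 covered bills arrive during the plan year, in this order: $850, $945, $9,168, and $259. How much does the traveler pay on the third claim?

$1,614.40

#1 ($850): all of it applies to the deductible. Cost to traveler: $850. OOP to date $850.
#2 ($945): $503 finishes the deductible; $442 goes to coinsurance; coinsurance $442 × 30% = $132.60. Traveler owes $635.60 (running OOP $1,485.60).
#3 ($9,168): deductible already satisfied, so traveler's share is 30% × $9,168 = $2,750.40. That would push OOP to $4,236, over the $3,100 cap, so traveler pays $3,100 − $1,485.60 = $1,614.40.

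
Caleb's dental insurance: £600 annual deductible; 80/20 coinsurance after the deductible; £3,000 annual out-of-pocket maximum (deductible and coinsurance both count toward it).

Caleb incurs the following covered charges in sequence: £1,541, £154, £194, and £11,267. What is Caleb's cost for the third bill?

£38.80

Claim 1 — £1,541: £600 finishes the deductible; £941 goes to coinsurance; coinsurance £941 × 20% = £188.20. Patient owes £788.20 (running OOP £788.20).
Claim 2 — £154: deductible met; 20% of £154 = £30.80. Cost to patient: £30.80. OOP to date £819.
Claim 3 — £194: deductible met; 20% of £194 = £38.80. Patient pays £38.80; OOP now £857.80.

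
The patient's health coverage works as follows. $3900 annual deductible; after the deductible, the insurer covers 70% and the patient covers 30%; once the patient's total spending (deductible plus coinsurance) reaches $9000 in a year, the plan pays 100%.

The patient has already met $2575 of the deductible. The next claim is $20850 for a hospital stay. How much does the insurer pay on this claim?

$14425

$2575 of the $3900 deductible is already met, leaving $1325.
The remaining $19525 (= $20850 − $1325) moves to coinsurance.
Patient's 30% share of $19525 is $5857.50.
Patient responsibility before any cap: $1325 + $5857.50 = $7182.50.
Adding $7182.50 to the $2575 already spent would give $9757.50, which exceeds the $9000 cap; the patient pays just $9000 − $2575 = $6425.
The insurer covers the remainder: $20850 − $6425 = $14425.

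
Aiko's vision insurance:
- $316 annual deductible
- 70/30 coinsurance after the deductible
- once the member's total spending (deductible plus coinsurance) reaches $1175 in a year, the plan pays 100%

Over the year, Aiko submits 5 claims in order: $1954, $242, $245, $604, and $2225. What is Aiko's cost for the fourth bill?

Claim 1 ($1954): $316 finishes the deductible; $1638 goes to coinsurance; coinsurance $1638 × 30% = $491.40. Cost to member: $807.40. OOP to date $807.40.
Claim 2 ($242): 30% coinsurance on $242 = $72.60. Member pays $72.60; OOP now $880.
Claim 3 ($245): 30% coinsurance on $245 = $73.50. Member owes $73.50 (running OOP $953.50).
Claim 4 ($604): deductible already satisfied, so member's share is 30% × $604 = $181.20. Member pays $181.20; OOP now $1134.70.

$181.20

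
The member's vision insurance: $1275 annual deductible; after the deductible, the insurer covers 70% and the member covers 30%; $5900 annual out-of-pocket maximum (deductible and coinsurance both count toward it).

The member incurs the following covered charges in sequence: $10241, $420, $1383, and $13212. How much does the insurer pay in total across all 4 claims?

#1 ($10241): $1275 to deductible, leaving $8966; 30% of $8966 = $2689.80. Member pays $3964.80; OOP now $3964.80. Insurer: $10241 − $3964.80 = $6276.20.
#2 ($420): 30% coinsurance on $420 = $126. Member pays $126; OOP now $4090.80. Insurer: $420 − $126 = $294.
#3 ($1383): 30% coinsurance on $1383 = $414.90. Member pays $414.90; OOP now $4505.70. Insurer: $1383 − $414.90 = $968.10.
#4 ($13212): deductible already satisfied, so member's share is 30% × $13212 = $3963.60. That would push OOP to $8469.30, over the $5900 cap, so member pays $5900 − $4505.70 = $1394.30. Plan pays $13212 − $1394.30 = $11817.70.
Insurer total: $6276.20 + $294 + $968.10 + $11817.70 = $19356.

$19356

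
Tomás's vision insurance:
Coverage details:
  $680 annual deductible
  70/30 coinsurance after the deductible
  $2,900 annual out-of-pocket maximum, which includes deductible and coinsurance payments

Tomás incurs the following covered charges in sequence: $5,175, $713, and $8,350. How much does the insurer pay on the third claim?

Claim 1 — $5,175: $680 finishes the deductible; $4,495 goes to coinsurance; coinsurance $4,495 × 30% = $1,348.50. Cost to member: $2,028.50. OOP to date $2,028.50. Insurer: $5,175 − $2,028.50 = $3,146.50.
Claim 2 — $713: deductible met; 30% of $713 = $213.90. Member pays $213.90; OOP now $2,242.40. Plan pays $713 − $213.90 = $499.10.
Claim 3 — $8,350: deductible already satisfied, so member's share is 30% × $8,350 = $2,505. That would push OOP to $4,747.40, over the $2,900 cap, so member pays $2,900 − $2,242.40 = $657.60. Insurer: $8,350 − $657.60 = $7,692.40.

$7,692.40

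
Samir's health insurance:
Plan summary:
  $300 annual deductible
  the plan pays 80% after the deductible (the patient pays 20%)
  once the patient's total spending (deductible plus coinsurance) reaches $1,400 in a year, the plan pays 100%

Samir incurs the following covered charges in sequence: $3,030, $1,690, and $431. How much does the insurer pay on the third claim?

#1 ($3,030): $300 to deductible, leaving $2,730; patient's 20% is $546. Patient owes $846 (running OOP $846). Plan pays $3,030 − $846 = $2,184.
#2 ($1,690): 20% coinsurance on $1,690 = $338. Cost to patient: $338. OOP to date $1,184. Insurer: $1,690 − $338 = $1,352.
#3 ($431): deductible met; 20% of $431 = $86.20. Cost to patient: $86.20. OOP to date $1,270.20. Plan pays $431 − $86.20 = $344.80.

$344.80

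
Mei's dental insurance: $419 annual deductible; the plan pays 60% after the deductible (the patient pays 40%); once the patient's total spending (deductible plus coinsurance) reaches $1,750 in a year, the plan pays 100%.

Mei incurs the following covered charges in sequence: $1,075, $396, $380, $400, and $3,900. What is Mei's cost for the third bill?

$152

Claim 1 — $1,075: $419 finishes the deductible; $656 goes to coinsurance; 40% of $656 = $262.40. Cost to patient: $681.40. OOP to date $681.40.
Claim 2 — $396: 40% coinsurance on $396 = $158.40. Patient pays $158.40; OOP now $839.80.
Claim 3 — $380: deductible met; 40% of $380 = $152. Patient pays $152; OOP now $991.80.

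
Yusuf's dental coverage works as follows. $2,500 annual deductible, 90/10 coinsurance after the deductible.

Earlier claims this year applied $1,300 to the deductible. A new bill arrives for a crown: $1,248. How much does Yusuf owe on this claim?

$1,204.80

Deductible still to meet: $2,500 − $1,300 = $1,200.
That leaves $1,248 − $1,200 = $48 for coinsurance.
Coinsurance: $48 × 10% = $4.80.
Patient responsibility: $1,200 + $4.80 = $1,204.80.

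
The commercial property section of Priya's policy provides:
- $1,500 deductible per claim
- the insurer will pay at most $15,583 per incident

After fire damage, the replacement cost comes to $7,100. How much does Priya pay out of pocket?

$1,500

After the deductible, $7,100 − $1,500 = $5,600 remains.
That's under the $15,583 cap, so the insurer reimburses the full $5,600.
Business's share is the uncovered remainder: $7,100 − $5,600 = $1,500.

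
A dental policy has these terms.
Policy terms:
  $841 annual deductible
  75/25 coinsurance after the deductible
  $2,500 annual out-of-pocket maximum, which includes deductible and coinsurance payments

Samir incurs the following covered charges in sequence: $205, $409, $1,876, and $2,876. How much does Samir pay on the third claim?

$639.25

#1 ($205): all of it applies to the deductible. Patient owes $205 (running OOP $205).
#2 ($409): entire amount goes to the deductible. Patient pays $409; OOP now $614.
#3 ($1,876): $227 to deductible, leaving $1,649; coinsurance $1,649 × 25% = $412.25. Patient owes $639.25 (running OOP $1,253.25).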